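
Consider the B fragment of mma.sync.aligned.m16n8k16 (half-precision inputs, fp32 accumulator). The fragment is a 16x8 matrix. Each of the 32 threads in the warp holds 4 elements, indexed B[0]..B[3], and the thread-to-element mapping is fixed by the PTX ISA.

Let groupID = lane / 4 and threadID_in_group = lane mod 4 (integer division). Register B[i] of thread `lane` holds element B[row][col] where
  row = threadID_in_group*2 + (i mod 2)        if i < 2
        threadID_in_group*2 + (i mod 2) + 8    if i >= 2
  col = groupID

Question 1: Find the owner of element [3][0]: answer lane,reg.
1,1

c=0->g=0  r=3->rb=0,t=1,b0=1
L=0*4+1=1  i=0*2+1=1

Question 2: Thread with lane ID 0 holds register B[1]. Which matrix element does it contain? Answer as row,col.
L=0->g=0>>2=0, t=0&3=0
[1]->row 0·2+1+0=1  col g=0

1,0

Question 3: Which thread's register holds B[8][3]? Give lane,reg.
12,2

c:3=>grp=3  r:8=>rB=1,tig=0,lo=0
L=3*4+0=12  i=1*2+0=2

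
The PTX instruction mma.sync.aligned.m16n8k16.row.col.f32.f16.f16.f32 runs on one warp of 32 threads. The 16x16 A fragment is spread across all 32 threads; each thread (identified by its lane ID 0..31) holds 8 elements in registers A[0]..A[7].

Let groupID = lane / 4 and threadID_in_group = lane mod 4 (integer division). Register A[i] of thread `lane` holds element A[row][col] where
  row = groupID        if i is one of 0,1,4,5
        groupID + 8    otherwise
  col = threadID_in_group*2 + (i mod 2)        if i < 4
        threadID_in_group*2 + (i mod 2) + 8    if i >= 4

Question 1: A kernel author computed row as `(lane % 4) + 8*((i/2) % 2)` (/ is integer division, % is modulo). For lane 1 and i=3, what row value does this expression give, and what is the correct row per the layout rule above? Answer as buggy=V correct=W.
buggy=9 correct=8

`(lane % 4) + 8*((i/2) % 2)`[1,3]=>9
L=1=>grp=1>>2=0, tig=1&3=1
[3]=>row 0+8=8  col 1·2+1+0=3
row: 9 vs 8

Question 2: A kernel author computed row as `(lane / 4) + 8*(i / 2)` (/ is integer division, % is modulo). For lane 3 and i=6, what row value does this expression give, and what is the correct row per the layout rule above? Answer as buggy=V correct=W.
buggy=24 correct=8

`(lane / 4) + 8*(i / 2)`[3,6]->24
3: gid=0,tid=3
[6] (0+8,3*2+0+8) = (8,14)
row: 24 vs 8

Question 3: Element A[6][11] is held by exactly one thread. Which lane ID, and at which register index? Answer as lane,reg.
r=6⇒gr=6,Rb=0  c=11⇒Cb=1,th=1,odd=1
L=6*4+1=25  i=1*4+0*2+1=5

25,5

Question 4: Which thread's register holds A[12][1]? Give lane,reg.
r: 12->gid=4,r8=1  c: 1->c8=0,tid=0,i&1=1
L=4*4+0=16  i=0*4+1*2+1=3

16,3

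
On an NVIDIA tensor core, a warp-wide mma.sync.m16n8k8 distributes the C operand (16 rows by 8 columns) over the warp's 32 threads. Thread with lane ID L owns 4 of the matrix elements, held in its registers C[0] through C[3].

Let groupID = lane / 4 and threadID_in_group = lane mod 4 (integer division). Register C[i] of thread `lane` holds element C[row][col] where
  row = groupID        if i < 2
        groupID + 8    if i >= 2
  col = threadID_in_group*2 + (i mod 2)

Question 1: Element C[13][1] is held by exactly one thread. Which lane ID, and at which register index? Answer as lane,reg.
r=13->g=5,rb=1  c=1->t=0,b0=1
L=5*4+0=20  i=1*2+1=3

20,3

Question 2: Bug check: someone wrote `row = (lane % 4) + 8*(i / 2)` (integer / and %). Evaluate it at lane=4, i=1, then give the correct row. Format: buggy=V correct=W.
`(lane % 4) + 8*(i / 2)`[4,1]→0
lane 4: G=1 (4/4), T=0 (4%4)
i=1: r=1+0=1, c=0*2+1=1
row: 0 vs 1

buggy=0 correct=1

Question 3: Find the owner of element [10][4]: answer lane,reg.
r:10=>grp=2,rB=1  c:4=>tig=2,lo=0
L=2*4+2=10  i=1*2+0=2

10,2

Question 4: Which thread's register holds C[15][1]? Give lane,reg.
r=15⇒gr=7,Rb=1  c=1⇒th=0,odd=1
L=7*4+0=28  i=1*2+1=3

28,3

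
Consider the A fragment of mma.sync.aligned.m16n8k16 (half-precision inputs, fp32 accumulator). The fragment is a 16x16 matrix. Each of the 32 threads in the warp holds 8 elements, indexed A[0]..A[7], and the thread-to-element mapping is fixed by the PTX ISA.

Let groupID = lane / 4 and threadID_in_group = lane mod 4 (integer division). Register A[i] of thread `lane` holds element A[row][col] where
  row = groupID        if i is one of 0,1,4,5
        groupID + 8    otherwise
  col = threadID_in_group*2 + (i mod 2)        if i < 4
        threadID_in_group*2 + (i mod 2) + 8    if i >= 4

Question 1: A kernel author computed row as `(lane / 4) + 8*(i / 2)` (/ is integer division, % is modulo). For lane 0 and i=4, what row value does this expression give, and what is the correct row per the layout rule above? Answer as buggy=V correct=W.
buggy=16 correct=0

`(lane / 4) + 8*(i / 2)`[0,4]=>16
L=0=>grp=0>>2=0, tig=0&3=0
[4]=>row 0+0=0  col 0·2+0+8=8
row: 16 vs 0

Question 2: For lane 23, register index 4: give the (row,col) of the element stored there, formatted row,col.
5,14

lane 23=>23/4=5, 23 mod 4=3
i=4  r:5+0=>5  c:2·3+0+8=>14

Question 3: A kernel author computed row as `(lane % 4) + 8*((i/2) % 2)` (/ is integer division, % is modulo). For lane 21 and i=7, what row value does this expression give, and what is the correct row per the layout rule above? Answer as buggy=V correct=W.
buggy=9 correct=13

`(lane % 4) + 8*((i/2) % 2)`[21,7]⇒9
lane 21: gr=5 (21/4), th=1 (21%4)
i=7: r=5+8=13, c=1*2+1+8=11
row: 9 vs 13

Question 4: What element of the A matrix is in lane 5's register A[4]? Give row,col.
lane 5⇒5/4=1, 5 mod 4=1
i=4  r:1+0⇒1  c:2·1+0+8⇒10

1,10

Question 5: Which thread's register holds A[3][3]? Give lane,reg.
13,1

r:3=>grp=3,rB=0  c:3=>cB=0,tig=1,lo=1
L=3*4+1=13  i=0*4+0*2+1=1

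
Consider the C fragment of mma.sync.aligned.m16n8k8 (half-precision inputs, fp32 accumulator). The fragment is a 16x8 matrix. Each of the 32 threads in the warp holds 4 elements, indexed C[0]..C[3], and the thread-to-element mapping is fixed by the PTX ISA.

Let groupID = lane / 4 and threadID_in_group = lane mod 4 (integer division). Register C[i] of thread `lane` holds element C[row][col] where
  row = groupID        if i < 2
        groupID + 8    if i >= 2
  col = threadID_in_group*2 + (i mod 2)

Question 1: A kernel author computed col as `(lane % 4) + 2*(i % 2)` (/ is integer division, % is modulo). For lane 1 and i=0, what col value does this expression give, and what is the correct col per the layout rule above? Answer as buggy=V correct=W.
buggy=1 correct=2

`(lane % 4) + 2*(i % 2)`[1,0]->1
1: gid=0,tid=1
[0] (0+0,1*2+0) = (0,2)
col: 1 vs 2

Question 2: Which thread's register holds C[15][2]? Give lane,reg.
r=15⇒gr=7,Rb=1  c=2⇒th=1,odd=0
L=7*4+1=29  i=1*2+0=2

29,2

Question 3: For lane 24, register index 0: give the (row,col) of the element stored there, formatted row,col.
L=24=>grp=24>>2=6, tig=24&3=0
[0]=>row 6+0=6  col 0·2+0=0

6,0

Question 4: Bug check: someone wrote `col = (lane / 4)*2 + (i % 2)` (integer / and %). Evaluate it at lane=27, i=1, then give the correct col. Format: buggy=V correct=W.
buggy=13 correct=7

`(lane / 4)*2 + (i % 2)`[27,1]→13
27: G=6,T=3
[1] (6+0,3*2+1) = (6,7)
col: 13 vs 7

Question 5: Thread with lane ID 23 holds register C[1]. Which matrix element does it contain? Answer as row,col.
L=23=>grp=23>>2=5, tig=23&3=3
[1]=>row 5+0=5  col 3·2+1=7

5,7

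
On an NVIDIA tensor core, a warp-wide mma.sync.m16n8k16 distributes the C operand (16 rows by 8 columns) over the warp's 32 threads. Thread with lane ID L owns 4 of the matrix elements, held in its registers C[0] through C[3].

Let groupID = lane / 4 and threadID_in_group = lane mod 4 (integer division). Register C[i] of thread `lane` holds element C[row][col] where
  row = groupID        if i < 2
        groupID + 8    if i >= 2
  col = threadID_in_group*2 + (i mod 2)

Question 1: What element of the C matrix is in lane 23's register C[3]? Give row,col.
13,7

L=23⇒gr=23>>2=5, th=23&3=3
[3]⇒row 5+8=13  col 3·2+1=7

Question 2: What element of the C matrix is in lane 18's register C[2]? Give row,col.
L=18->gid=18>>2=4, tid=18&3=2
[2]->row 4+8=12  col 2·2+0=4

12,4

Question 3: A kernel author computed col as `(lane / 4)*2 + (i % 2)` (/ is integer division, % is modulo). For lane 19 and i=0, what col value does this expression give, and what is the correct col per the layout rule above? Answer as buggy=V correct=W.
buggy=8 correct=6

`(lane / 4)*2 + (i % 2)`[19,0]->8
L=19->g=19>>2=4, t=19&3=3
[0]->row 4+0=4  col 3·2+0=6
col: 8 vs 6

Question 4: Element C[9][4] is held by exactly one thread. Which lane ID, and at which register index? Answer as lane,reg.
r=9⇒gr=1,Rb=1  c=4⇒th=2,odd=0
L=1*4+2=6  i=1*2+0=2

6,2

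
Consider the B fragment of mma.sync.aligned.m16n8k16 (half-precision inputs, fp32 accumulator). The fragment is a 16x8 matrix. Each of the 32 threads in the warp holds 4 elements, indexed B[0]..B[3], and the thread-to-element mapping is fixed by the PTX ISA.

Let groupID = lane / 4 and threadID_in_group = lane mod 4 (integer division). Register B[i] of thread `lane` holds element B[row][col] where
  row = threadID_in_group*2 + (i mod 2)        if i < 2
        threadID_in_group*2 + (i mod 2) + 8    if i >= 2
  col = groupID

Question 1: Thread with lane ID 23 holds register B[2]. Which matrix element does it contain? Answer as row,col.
L=23→G=23>>2=5, T=23&3=3
[2]→row 3·2+0+8=14  col G=5

14,5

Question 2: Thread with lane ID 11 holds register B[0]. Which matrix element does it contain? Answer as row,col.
lane 11⇒11/4=2, 11 mod 4=3
i=0  r:2·3+0+0⇒6  c:2

6,2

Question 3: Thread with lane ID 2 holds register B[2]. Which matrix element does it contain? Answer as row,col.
12,0

L=2->g=2>>2=0, t=2&3=2
[2]->row 2·2+0+8=12  col g=0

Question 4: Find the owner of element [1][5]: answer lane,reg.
20,1

c:5=>grp=5  r:1=>rB=0,tig=0,lo=1
L=5*4+0=20  i=0*2+1=1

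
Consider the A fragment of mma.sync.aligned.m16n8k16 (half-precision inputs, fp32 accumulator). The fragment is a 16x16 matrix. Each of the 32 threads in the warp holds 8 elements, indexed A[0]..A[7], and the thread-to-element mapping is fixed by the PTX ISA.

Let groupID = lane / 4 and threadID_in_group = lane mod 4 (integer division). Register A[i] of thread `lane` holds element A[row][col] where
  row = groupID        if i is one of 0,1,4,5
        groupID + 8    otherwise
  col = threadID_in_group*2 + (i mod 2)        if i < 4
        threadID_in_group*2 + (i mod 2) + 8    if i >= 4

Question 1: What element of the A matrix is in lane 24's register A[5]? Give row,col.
lane 24: g=6 (24/4), t=0 (24%4)
i=5: r=6+0=6, c=0*2+1+8=9

6,9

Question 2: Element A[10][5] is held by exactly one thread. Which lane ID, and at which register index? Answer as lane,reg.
10,3

r=10→G=2,rhi=1  c=5→chi=0,T=2,p=1
L=2*4+2=10  i=0*4+1*2+1=3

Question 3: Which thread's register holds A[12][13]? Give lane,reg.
18,7

r=12⇒gr=4,Rb=1  c=13⇒Cb=1,th=2,odd=1
L=4*4+2=18  i=1*4+1*2+1=7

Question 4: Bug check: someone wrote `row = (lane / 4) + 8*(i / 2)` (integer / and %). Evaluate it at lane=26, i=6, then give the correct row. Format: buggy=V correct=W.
`(lane / 4) + 8*(i / 2)`[26,6]=>30
L=26=>grp=26>>2=6, tig=26&3=2
[6]=>row 6+8=14  col 2·2+0+8=12
row: 30 vs 14

buggy=30 correct=14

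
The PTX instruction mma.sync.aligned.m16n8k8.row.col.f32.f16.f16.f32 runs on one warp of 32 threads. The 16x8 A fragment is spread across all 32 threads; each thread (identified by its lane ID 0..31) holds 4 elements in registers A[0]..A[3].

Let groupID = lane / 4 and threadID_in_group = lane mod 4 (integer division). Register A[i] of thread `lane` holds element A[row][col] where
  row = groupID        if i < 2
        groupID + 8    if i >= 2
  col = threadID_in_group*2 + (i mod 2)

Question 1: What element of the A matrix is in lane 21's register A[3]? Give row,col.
lane 21⇒21/4=5, 21 mod 4=1
i=3  r:5+8⇒13  c:2·1+1⇒3

13,3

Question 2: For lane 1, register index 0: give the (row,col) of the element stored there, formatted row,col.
1: G=0,T=1
[0] (0+0,1*2+0) = (0,2)

0,2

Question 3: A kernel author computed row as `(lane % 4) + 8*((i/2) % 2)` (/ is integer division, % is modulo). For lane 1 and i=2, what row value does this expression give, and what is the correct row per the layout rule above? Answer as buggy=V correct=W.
buggy=9 correct=8

`(lane % 4) + 8*((i/2) % 2)`[1,2]->9
lane 1: gid=0 (1/4), tid=1 (1%4)
i=2: r=0+8=8, c=1*2+0=2
row: 9 vs 8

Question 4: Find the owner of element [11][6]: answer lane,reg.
15,2

r: 11->gid=3,r8=1  c: 6->tid=3,i&1=0
L=3*4+3=15  i=1*2+0=2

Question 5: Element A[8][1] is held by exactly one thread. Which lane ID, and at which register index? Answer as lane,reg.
r=8⇒gr=0,Rb=1  c=1⇒th=0,odd=1
L=0*4+0=0  i=1*2+1=3

0,3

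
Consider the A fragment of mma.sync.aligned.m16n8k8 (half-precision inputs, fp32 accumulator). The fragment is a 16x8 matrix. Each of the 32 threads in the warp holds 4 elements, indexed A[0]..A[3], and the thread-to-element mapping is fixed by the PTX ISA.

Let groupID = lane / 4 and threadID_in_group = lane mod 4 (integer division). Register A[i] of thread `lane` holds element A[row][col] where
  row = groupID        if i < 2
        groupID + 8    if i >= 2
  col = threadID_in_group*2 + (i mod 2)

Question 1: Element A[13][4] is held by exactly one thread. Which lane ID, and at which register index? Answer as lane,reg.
22,2

r=13⇒gr=5,Rb=1  c=4⇒th=2,odd=0
L=5*4+2=22  i=1*2+0=2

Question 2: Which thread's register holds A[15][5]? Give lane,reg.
30,3

r: 15->gid=7,r8=1  c: 5->tid=2,i&1=1
L=7*4+2=30  i=1*2+1=3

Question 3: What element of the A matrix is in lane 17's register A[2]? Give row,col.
12,2

lane 17: grp=4 (17/4), tig=1 (17%4)
i=2: r=4+8=12, c=1*2+0=2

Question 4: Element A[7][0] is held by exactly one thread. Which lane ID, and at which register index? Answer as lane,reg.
28,0

r=7->g=7,rb=0  c=0->t=0,b0=0
L=7*4+0=28  i=0*2+0=0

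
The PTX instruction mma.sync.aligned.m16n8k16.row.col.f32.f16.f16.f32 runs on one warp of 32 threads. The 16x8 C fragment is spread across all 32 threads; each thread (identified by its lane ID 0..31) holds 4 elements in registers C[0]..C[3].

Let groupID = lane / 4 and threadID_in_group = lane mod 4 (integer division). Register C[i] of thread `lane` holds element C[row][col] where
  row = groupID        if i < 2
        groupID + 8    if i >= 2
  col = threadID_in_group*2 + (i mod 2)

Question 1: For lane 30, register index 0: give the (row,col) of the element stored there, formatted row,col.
7,4

L=30->g=30>>2=7, t=30&3=2
[0]->row 7+0=7  col 2·2+0=4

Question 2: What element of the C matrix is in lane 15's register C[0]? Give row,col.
3,6

lane 15=>15/4=3, 15 mod 4=3
i=0  r:3+0=>3  c:2·3+0=>6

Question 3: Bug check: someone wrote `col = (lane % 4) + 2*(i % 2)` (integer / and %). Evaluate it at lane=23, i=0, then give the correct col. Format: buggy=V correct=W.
`(lane % 4) + 2*(i % 2)`[23,0]->3
L=23->g=23>>2=5, t=23&3=3
[0]->row 5+0=5  col 3·2+0=6
col: 3 vs 6

buggy=3 correct=6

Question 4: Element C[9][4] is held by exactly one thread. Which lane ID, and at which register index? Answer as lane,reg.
r=9->g=1,rb=1  c=4->t=2,b0=0
L=1*4+2=6  i=1*2+0=2

6,2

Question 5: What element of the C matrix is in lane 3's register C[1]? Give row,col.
0,7

lane 3→3/4=0, 3 mod 4=3
i=1  r:0+0→0  c:2·3+1→7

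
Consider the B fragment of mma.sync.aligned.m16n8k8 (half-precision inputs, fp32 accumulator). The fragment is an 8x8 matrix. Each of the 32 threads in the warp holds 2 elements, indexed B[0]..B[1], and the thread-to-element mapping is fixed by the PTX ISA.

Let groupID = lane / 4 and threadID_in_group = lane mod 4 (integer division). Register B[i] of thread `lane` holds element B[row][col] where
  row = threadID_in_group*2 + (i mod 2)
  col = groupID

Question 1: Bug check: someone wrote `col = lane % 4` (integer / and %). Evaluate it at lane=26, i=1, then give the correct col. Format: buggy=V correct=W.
`lane % 4`[26,1]⇒2
lane 26: gr=6 (26/4), th=2 (26%4)
i=1: r=2*2+1=5, c=gr=6
col: 2 vs 6

buggy=2 correct=6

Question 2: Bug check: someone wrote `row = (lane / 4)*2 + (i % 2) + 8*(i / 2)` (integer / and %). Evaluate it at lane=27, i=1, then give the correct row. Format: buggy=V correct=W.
buggy=13 correct=7

`(lane / 4)*2 + (i % 2) + 8*(i / 2)`[27,1]->13
27: g=6,t=3
[1] (3*2+1,6) = (7,6)
row: 13 vs 7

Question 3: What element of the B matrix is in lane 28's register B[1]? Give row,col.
1,7

L=28→G=28>>2=7, T=28&3=0
[1]→row 0·2+1=1  col G=7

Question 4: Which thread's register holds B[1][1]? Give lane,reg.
4,1

c=1⇒gr=1  r=1⇒th=0,odd=1
L=1*4+0=4  i=1=1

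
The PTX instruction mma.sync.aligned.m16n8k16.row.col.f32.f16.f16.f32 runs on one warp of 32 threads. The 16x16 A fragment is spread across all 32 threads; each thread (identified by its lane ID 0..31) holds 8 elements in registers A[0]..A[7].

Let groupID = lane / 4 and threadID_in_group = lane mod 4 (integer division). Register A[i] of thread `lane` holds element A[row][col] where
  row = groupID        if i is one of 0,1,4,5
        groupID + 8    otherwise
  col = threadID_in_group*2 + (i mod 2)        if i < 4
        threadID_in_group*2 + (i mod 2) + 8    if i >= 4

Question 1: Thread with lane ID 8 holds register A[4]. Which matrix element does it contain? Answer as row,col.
lane 8->8/4=2, 8 mod 4=0
i=4  r:2+0->2  c:2·0+0+8->8

2,8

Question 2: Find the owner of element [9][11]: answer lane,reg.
r=9⇒gr=1,Rb=1  c=11⇒Cb=1,th=1,odd=1
L=1*4+1=5  i=1*4+1*2+1=7

5,7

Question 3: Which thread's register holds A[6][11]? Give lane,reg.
r=6⇒gr=6,Rb=0  c=11⇒Cb=1,th=1,odd=1
L=6*4+1=25  i=1*4+0*2+1=5

25,5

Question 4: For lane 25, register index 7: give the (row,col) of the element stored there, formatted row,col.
L=25→G=25>>2=6, T=25&3=1
[7]→row 6+8=14  col 1·2+1+8=11

14,11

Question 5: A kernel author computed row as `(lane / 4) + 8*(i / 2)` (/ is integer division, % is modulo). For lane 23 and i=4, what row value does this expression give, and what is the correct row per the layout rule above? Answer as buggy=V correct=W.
buggy=21 correct=5

`(lane / 4) + 8*(i / 2)`[23,4]→21
lane 23: G=5 (23/4), T=3 (23%4)
i=4: r=5+0=5, c=3*2+0+8=14
row: 21 vs 5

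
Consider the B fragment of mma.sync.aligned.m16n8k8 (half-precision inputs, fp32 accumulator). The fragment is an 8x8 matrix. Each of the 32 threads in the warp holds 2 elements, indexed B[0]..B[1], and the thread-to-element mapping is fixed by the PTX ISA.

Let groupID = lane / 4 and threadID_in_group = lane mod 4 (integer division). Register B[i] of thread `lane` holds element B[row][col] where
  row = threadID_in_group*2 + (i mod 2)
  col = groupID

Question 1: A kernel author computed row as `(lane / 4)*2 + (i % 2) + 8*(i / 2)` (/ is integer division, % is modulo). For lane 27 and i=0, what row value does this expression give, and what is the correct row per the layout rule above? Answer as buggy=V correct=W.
`(lane / 4)*2 + (i % 2) + 8*(i / 2)`[27,0]=>12
lane 27=>27/4=6, 27 mod 4=3
i=0  r:2·3+0=>6  c:6
row: 12 vs 6

buggy=12 correct=6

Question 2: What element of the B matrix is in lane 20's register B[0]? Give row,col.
0,5

lane 20: gid=5 (20/4), tid=0 (20%4)
i=0: r=0*2+0=0, c=gid=5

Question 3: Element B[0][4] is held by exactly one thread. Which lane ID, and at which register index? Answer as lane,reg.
16,0

c=4->g=4  r=0->t=0,b0=0
L=4*4+0=16  i=0=0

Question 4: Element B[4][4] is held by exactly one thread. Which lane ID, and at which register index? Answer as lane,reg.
18,0

c: 4->gid=4  r: 4->tid=2,i&1=0
L=4*4+2=18  i=0=0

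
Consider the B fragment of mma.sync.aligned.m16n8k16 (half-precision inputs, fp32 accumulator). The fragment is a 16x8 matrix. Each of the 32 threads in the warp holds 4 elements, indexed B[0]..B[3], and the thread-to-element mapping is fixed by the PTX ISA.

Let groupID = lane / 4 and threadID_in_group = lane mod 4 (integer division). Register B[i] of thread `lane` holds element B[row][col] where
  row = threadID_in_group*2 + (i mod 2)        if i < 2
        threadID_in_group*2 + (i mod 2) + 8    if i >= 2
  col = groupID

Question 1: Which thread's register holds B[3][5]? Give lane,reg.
21,1

c:5=>grp=5  r:3=>rB=0,tig=1,lo=1
L=5*4+1=21  i=0*2+1=1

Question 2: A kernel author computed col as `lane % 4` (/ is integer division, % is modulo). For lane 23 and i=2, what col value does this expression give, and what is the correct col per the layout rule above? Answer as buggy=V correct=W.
buggy=3 correct=5

`lane % 4`[23,2]→3
lane 23→23/4=5, 23 mod 4=3
i=2  r:2·3+0+8→14  c:5
col: 3 vs 5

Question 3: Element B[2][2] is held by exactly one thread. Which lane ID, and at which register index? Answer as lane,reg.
c=2⇒gr=2  r=2⇒Rb=0,th=1,odd=0
L=2*4+1=9  i=0*2+0=0

9,0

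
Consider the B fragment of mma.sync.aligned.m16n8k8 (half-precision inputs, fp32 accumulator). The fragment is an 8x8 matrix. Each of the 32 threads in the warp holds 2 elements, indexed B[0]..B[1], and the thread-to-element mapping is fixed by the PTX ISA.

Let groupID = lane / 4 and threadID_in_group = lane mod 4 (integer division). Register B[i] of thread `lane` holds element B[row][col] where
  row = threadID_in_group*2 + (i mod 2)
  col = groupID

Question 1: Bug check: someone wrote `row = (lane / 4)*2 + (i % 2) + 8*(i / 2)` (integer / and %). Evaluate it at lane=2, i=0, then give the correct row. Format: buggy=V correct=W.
buggy=0 correct=4

`(lane / 4)*2 + (i % 2) + 8*(i / 2)`[2,0]→0
2: G=0,T=2
[0] (2*2+0,0) = (4,0)
row: 0 vs 4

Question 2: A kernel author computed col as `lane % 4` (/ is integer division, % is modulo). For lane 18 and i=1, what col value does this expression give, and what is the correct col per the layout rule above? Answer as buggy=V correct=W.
`lane % 4`[18,1]->2
L=18->g=18>>2=4, t=18&3=2
[1]->row 2·2+1=5  col g=4
col: 2 vs 4

buggy=2 correct=4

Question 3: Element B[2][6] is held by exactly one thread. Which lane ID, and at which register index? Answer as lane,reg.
c:6=>grp=6  r:2=>tig=1,lo=0
L=6*4+1=25  i=0=0

25,0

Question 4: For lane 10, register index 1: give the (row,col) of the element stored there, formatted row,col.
5,2

L=10⇒gr=10>>2=2, th=10&3=2
[1]⇒row 2·2+1=5  col gr=2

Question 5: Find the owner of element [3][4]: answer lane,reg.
c=4⇒gr=4  r=3⇒th=1,odd=1
L=4*4+1=17  i=1=1

17,1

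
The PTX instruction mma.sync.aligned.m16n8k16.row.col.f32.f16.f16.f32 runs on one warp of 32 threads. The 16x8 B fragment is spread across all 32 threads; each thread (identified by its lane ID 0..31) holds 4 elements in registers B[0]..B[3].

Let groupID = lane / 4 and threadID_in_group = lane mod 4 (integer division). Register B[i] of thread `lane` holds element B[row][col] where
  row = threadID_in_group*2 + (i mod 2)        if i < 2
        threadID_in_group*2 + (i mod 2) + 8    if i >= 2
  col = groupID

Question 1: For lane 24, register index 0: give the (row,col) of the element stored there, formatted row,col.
0,6

24: grp=6,tig=0
[0] (0*2+0+0,6) = (0,6)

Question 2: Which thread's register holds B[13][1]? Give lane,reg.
6,3

c=1→G=1  r=13→rhi=1,T=2,p=1
L=1*4+2=6  i=1*2+1=3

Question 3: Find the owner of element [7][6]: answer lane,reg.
27,1

c=6→G=6  r=7→rhi=0,T=3,p=1
L=6*4+3=27  i=0*2+1=1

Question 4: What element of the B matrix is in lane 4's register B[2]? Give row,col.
8,1

lane 4: gid=1 (4/4), tid=0 (4%4)
i=2: r=0*2+0+8=8, c=gid=1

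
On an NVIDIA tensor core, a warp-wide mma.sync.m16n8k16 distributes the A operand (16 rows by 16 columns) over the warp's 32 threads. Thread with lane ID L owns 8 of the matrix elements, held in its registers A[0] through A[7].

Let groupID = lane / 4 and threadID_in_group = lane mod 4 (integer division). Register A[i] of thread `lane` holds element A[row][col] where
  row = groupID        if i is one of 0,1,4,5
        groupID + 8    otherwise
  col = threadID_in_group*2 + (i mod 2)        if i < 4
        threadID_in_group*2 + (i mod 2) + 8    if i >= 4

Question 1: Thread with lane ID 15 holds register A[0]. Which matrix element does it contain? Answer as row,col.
3,6

15: G=3,T=3
[0] (3+0,3*2+0+0) = (3,6)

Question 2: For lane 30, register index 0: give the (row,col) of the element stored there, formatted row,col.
7,4

L=30→G=30>>2=7, T=30&3=2
[0]→row 7+0=7  col 2·2+0+0=4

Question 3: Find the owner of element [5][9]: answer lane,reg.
20,5

r=5->g=5,rb=0  c=9->cb=1,t=0,b0=1
L=5*4+0=20  i=1*4+0*2+1=5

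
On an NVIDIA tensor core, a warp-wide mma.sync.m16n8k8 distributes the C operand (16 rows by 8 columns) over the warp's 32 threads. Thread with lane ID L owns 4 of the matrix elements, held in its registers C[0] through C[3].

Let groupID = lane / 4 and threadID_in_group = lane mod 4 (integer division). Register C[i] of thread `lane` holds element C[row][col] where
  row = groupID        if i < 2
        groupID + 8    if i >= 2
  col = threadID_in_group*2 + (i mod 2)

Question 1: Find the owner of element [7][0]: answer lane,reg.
28,0

r=7→G=7,rhi=0  c=0→T=0,p=0
L=7*4+0=28  i=0*2+0=0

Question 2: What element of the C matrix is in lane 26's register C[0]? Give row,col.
L=26→G=26>>2=6, T=26&3=2
[0]→row 6+0=6  col 2·2+0=4

6,4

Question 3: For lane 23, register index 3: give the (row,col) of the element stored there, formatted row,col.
13,7

lane 23: grp=5 (23/4), tig=3 (23%4)
i=3: r=5+8=13, c=3*2+1=7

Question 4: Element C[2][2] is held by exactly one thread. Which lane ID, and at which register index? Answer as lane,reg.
9,0

r:2=>grp=2,rB=0  c:2=>tig=1,lo=0
L=2*4+1=9  i=0*2+0=0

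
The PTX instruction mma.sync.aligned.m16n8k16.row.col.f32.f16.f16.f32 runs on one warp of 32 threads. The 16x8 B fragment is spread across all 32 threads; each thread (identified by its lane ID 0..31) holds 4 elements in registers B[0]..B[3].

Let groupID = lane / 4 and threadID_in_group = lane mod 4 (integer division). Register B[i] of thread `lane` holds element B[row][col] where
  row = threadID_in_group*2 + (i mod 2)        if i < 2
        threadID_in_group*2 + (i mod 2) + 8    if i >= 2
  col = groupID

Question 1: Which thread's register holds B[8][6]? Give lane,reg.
c=6⇒gr=6  r=8⇒Rb=1,th=0,odd=0
L=6*4+0=24  i=1*2+0=2

24,2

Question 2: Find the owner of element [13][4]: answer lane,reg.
c=4⇒gr=4  r=13⇒Rb=1,th=2,odd=1
L=4*4+2=18  i=1*2+1=3

18,3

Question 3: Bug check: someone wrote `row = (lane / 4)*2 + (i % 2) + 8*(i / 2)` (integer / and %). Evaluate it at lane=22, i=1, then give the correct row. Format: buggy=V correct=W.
`(lane / 4)*2 + (i % 2) + 8*(i / 2)`[22,1]⇒11
L=22⇒gr=22>>2=5, th=22&3=2
[1]⇒row 2·2+1+0=5  col gr=5
row: 11 vs 5

buggy=11 correct=5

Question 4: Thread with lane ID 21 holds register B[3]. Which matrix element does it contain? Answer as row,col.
lane 21: gr=5 (21/4), th=1 (21%4)
i=3: r=1*2+1+8=11, c=gr=5

11,5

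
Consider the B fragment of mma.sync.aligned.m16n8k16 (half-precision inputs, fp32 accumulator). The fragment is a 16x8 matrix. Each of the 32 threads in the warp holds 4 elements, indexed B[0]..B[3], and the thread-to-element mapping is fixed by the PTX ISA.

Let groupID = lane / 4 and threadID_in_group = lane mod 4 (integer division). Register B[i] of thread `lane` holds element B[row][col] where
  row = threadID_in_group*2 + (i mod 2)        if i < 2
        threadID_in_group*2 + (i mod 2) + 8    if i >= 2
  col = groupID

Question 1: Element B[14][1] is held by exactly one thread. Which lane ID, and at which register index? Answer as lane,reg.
c: 1->gid=1  r: 14->r8=1,tid=3,i&1=0
L=1*4+3=7  i=1*2+0=2

7,2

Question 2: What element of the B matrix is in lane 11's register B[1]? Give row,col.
lane 11→11/4=2, 11 mod 4=3
i=1  r:2·3+1+0→7  c:2

7,2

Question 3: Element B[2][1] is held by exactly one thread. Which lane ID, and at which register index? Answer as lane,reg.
c: 1->gid=1  r: 2->r8=0,tid=1,i&1=0
L=1*4+1=5  i=0*2+0=0

5,0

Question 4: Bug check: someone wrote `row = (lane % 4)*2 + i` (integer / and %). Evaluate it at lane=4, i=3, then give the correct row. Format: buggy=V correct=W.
buggy=3 correct=9

`(lane % 4)*2 + i`[4,3]⇒3
lane 4: gr=1 (4/4), th=0 (4%4)
i=3: r=0*2+1+8=9, c=gr=1
row: 3 vs 9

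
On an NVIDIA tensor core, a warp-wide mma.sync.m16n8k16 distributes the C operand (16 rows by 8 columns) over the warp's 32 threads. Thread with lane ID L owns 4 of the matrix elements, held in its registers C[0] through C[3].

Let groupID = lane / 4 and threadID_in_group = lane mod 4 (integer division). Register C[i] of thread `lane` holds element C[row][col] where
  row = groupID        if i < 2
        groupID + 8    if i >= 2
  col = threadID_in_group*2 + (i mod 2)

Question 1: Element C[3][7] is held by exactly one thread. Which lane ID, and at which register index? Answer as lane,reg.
15,1

r:3=>grp=3,rB=0  c:7=>tig=3,lo=1
L=3*4+3=15  i=0*2+1=1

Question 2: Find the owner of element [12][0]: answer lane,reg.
16,2

r=12⇒gr=4,Rb=1  c=0⇒th=0,odd=0
L=4*4+0=16  i=1*2+0=2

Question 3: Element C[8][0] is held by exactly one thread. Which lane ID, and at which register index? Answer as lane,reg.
0,2

r:8=>grp=0,rB=1  c:0=>tig=0,lo=0
L=0*4+0=0  i=1*2+0=2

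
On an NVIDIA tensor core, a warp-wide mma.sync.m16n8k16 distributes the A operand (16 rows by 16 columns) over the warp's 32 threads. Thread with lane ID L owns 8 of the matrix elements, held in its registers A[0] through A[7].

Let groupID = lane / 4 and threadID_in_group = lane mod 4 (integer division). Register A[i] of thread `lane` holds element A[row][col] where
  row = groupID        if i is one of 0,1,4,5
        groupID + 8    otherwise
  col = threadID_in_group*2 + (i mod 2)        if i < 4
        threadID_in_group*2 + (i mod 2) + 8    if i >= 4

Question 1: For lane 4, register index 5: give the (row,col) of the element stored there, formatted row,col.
4: G=1,T=0
[5] (1+0,0*2+1+8) = (1,9)

1,9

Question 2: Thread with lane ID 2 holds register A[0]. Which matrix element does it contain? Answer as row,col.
0,4

lane 2->2/4=0, 2 mod 4=2
i=0  r:0+0->0  c:2·2+0+0->4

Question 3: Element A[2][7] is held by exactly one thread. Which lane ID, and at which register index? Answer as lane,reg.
11,1

r=2⇒gr=2,Rb=0  c=7⇒Cb=0,th=3,odd=1
L=2*4+3=11  i=0*4+0*2+1=1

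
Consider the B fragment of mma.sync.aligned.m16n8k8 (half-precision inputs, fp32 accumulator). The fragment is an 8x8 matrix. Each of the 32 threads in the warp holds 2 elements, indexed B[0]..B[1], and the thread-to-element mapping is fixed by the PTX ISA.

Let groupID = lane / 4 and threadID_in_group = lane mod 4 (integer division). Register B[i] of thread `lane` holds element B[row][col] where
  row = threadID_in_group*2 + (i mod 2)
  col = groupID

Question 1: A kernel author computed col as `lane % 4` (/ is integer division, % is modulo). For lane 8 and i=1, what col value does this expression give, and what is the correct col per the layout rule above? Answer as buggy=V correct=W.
buggy=0 correct=2

`lane % 4`[8,1]→0
8: G=2,T=0
[1] (0*2+1,2) = (1,2)
col: 0 vs 2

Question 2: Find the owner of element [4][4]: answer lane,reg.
18,0

c:4=>grp=4  r:4=>tig=2,lo=0
L=4*4+2=18  i=0=0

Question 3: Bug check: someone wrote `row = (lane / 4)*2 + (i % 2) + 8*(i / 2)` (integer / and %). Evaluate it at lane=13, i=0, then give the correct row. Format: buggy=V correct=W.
`(lane / 4)*2 + (i % 2) + 8*(i / 2)`[13,0]->6
L=13->g=13>>2=3, t=13&3=1
[0]->row 1·2+0=2  col g=3
row: 6 vs 2

buggy=6 correct=2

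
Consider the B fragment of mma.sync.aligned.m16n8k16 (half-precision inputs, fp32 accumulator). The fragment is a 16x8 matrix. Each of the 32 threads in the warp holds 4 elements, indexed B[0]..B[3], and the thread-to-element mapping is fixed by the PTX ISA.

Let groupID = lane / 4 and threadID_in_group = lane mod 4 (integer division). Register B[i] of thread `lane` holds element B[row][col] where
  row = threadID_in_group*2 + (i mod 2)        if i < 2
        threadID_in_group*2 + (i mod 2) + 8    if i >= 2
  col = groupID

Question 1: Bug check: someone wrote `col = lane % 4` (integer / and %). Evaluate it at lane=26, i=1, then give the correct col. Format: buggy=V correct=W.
`lane % 4`[26,1]⇒2
26: gr=6,th=2
[1] (2*2+1+0,6) = (5,6)
col: 2 vs 6

buggy=2 correct=6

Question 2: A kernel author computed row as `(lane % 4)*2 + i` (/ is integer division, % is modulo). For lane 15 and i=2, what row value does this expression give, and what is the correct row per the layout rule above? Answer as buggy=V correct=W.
buggy=8 correct=14

`(lane % 4)*2 + i`[15,2]⇒8
lane 15⇒15/4=3, 15 mod 4=3
i=2  r:2·3+0+8⇒14  c:3
row: 8 vs 14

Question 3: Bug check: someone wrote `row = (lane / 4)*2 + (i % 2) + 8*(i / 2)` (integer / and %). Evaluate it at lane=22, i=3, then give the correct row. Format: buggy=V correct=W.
`(lane / 4)*2 + (i % 2) + 8*(i / 2)`[22,3]->19
lane 22: gid=5 (22/4), tid=2 (22%4)
i=3: r=2*2+1+8=13, c=gid=5
row: 19 vs 13

buggy=19 correct=13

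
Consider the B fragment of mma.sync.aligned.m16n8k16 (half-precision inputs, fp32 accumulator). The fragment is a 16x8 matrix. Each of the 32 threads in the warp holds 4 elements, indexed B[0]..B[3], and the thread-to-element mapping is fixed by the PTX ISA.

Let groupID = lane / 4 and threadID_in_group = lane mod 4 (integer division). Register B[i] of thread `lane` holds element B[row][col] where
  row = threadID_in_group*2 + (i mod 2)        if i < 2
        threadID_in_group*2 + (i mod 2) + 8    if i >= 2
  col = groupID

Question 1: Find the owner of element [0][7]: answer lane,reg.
c=7⇒gr=7  r=0⇒Rb=0,th=0,odd=0
L=7*4+0=28  i=0*2+0=0

28,0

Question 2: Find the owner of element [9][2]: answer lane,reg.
c: 2->gid=2  r: 9->r8=1,tid=0,i&1=1
L=2*4+0=8  i=1*2+1=3

8,3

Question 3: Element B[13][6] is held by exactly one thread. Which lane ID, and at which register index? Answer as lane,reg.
c=6→G=6  r=13→rhi=1,T=2,p=1
L=6*4+2=26  i=1*2+1=3

26,3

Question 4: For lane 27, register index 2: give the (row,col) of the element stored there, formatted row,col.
27: G=6,T=3
[2] (3*2+0+8,6) = (14,6)

14,6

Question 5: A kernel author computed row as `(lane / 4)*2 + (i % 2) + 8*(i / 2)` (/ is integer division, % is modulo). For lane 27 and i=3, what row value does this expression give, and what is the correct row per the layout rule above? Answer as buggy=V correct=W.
buggy=21 correct=15

`(lane / 4)*2 + (i % 2) + 8*(i / 2)`[27,3]→21
lane 27: G=6 (27/4), T=3 (27%4)
i=3: r=3*2+1+8=15, c=G=6
row: 21 vs 15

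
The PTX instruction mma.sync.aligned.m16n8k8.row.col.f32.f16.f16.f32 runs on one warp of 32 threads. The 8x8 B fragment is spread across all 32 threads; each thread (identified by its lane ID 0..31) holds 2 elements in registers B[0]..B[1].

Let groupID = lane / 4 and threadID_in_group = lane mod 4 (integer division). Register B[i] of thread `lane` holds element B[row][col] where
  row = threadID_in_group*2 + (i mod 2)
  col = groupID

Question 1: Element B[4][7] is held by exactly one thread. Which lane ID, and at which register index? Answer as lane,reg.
30,0

c=7⇒gr=7  r=4⇒th=2,odd=0
L=7*4+2=30  i=0=0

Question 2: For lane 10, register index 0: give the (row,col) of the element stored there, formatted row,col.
L=10→G=10>>2=2, T=10&3=2
[0]→row 2·2+0=4  col G=2

4,2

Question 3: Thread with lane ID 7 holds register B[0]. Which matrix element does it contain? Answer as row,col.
6,1

lane 7: gr=1 (7/4), th=3 (7%4)
i=0: r=3*2+0=6, c=gr=1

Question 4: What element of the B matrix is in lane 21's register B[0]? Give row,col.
L=21→G=21>>2=5, T=21&3=1
[0]→row 1·2+0=2  col G=5

2,5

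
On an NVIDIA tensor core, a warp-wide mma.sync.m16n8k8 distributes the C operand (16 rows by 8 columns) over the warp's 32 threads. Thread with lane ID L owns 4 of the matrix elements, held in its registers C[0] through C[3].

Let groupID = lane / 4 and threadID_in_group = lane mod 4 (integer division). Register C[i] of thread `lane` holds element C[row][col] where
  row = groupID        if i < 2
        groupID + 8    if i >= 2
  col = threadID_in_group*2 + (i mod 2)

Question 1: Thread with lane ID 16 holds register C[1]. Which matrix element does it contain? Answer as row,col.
4,1

16: g=4,t=0
[1] (4+0,0*2+1) = (4,1)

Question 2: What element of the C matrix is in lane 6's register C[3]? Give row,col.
lane 6->6/4=1, 6 mod 4=2
i=3  r:1+8->9  c:2·2+1->5

9,5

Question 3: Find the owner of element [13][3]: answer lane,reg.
21,3

r=13⇒gr=5,Rb=1  c=3⇒th=1,odd=1
L=5*4+1=21  i=1*2+1=3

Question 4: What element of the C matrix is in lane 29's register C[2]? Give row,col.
L=29->gid=29>>2=7, tid=29&3=1
[2]->row 7+8=15  col 1·2+0=2

15,2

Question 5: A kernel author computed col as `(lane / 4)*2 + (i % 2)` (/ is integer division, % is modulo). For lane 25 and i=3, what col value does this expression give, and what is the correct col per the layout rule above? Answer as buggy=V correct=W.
buggy=13 correct=3

`(lane / 4)*2 + (i % 2)`[25,3]->13
lane 25->25/4=6, 25 mod 4=1
i=3  r:6+8->14  c:2·1+1->3
col: 13 vs 3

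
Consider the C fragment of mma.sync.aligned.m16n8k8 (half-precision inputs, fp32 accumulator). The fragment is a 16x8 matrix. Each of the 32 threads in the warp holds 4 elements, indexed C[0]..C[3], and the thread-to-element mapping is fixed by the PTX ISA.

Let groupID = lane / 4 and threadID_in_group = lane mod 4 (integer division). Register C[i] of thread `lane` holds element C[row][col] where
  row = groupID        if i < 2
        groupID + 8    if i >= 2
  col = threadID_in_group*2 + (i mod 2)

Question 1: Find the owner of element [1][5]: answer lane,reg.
6,1

r: 1->gid=1,r8=0  c: 5->tid=2,i&1=1
L=1*4+2=6  i=0*2+1=1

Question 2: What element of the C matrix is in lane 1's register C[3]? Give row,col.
8,3

lane 1→1/4=0, 1 mod 4=1
i=3  r:0+8→8  c:2·1+1→3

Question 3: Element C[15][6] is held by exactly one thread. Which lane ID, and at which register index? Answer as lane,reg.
31,2

r=15→G=7,rhi=1  c=6→T=3,p=0
L=7*4+3=31  i=1*2+0=2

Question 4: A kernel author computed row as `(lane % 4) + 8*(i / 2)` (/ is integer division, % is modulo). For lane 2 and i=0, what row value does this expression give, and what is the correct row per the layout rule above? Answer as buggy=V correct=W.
`(lane % 4) + 8*(i / 2)`[2,0]→2
L=2→G=2>>2=0, T=2&3=2
[0]→row 0+0=0  col 2·2+0=4
row: 2 vs 0

buggy=2 correct=0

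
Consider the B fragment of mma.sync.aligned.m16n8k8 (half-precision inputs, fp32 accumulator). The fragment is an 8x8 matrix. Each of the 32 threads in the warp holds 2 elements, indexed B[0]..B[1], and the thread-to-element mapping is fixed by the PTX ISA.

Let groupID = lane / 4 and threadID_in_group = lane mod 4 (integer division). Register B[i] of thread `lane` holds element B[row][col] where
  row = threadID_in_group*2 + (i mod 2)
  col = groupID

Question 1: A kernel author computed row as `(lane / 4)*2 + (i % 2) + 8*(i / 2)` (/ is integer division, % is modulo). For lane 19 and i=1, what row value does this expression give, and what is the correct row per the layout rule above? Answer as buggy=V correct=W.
`(lane / 4)*2 + (i % 2) + 8*(i / 2)`[19,1]⇒9
19: gr=4,th=3
[1] (3*2+1,4) = (7,4)
row: 9 vs 7

buggy=9 correct=7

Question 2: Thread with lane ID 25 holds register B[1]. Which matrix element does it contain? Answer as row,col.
lane 25: gr=6 (25/4), th=1 (25%4)
i=1: r=1*2+1=3, c=gr=6

3,6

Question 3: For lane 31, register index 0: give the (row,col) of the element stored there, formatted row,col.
6,7

L=31→G=31>>2=7, T=31&3=3
[0]→row 3·2+0=6  col G=7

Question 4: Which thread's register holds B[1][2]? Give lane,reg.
8,1

c=2→G=2  r=1→T=0,p=1
L=2*4+0=8  i=1=1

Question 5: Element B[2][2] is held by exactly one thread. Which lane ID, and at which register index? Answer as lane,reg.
9,0

c=2→G=2  r=2→T=1,p=0
L=2*4+1=9  i=0=0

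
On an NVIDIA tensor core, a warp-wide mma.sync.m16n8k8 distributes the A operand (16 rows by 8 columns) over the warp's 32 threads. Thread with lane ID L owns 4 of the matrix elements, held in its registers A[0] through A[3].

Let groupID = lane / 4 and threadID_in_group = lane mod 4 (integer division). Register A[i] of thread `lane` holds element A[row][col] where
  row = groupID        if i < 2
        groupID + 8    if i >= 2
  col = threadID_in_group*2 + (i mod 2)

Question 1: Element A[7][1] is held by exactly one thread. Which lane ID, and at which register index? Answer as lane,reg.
r=7->g=7,rb=0  c=1->t=0,b0=1
L=7*4+0=28  i=0*2+1=1

28,1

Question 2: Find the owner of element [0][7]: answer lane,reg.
3,1

r=0→G=0,rhi=0  c=7→T=3,p=1
L=0*4+3=3  i=0*2+1=1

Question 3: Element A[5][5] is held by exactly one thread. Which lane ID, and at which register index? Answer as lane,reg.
22,1

r:5=>grp=5,rB=0  c:5=>tig=2,lo=1
L=5*4+2=22  i=0*2+1=1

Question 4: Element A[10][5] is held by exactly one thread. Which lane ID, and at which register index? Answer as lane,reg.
r: 10->gid=2,r8=1  c: 5->tid=2,i&1=1
L=2*4+2=10  i=1*2+1=3

10,3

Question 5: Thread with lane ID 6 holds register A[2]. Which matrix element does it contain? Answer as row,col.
lane 6→6/4=1, 6 mod 4=2
i=2  r:1+8→9  c:2·2+0→4

9,4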